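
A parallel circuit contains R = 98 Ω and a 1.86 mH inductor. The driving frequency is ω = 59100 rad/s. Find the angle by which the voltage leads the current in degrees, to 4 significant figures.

X_L = ωL = 109.9 Ω
Parallel: admittances add. Y = 1/R + 1/(jωL)
Y = (0.01020 − j0.009097) S
|Y| = 0.01367 S → |Z| = 1/|Y| = 73.15 Ω, ∠Z = −∠Y = 41.72°

41.72°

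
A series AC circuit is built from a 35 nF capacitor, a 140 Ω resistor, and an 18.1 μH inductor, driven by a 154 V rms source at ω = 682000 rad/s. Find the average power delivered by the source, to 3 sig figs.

X_L = ωL = 12.3 Ω
X_C = 1/(ωC) = 41.9 Ω
Net reactance X = X_L − X_C = -29.5 Ω
Z = 140 − j29.5 Ω
|Z| = √(140² + 29.5²) = 143 Ω
∠Z = arctan(-29.5/140) = -11.9°
I = V/|Z| = 1.08 A
P = VI cos φ = 154 × 1.08 × cos(-11.9°) = 162 W

162 W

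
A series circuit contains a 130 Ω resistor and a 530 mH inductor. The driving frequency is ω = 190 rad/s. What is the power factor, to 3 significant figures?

X_L = ωL = 101 Ω
Z = 130 + j101 Ω
|Z| = √(130² + 101²) = 164 Ω
∠Z = arctan(101/130) = 37.8°
cos φ = cos(37.8°) = 0.791

0.791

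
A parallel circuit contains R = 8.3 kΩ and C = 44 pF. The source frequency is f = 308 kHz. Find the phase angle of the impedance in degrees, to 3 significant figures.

ω = 2πf = 1.935e+06 rad/s
X_C = 1/(ωC) = 11700 Ω
Parallel: admittances add. Y = 1/R + jωC
Y = (0.000120 + j8.51e-05) S
|Y| = 0.000148 S → |Z| = 1/|Y| = 6780 Ω, ∠Z = −∠Y = -35.3°

-35.3°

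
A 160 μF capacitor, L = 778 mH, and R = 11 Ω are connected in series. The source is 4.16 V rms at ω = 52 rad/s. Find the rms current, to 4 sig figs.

X_L = ωL = 40.46 Ω
X_C = 1/(ωC) = 120.2 Ω
Net reactance X = X_L − X_C = -79.74 Ω
Z = 11.00 − j79.74 Ω
|Z| = √(11.00² + 79.74²) = 80.49 Ω
I = V/|Z| = 4.16/80.49 = 51.68 mA

51.68 mA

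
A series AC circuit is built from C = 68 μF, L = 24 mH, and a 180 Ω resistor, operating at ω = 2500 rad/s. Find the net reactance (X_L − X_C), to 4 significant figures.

X_L = ωL = 60.00 Ω
X_C = 1/(ωC) = 5.882 Ω
X = 60.00 − 5.882 = 54.12 Ω

54.12 Ω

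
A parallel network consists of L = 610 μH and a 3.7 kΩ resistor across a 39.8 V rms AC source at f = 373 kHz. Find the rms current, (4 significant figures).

ω = 2πf = 2.344e+06 rad/s
X_L = ωL = 1430 Ω
Parallel: admittances add. Y = 1/R + 1/(jωL)
Y = (0.0002703 − j0.0006995) S
|Y| = 0.0007499 S → |Z| = 1/|Y| = 1334 Ω, ∠Z = −∠Y = 68.87°
I = V/|Z| = 39.8/1334 = 29.85 mA

29.85 mA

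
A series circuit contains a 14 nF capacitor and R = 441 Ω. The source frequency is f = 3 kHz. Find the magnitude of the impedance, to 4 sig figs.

ω = 2πf = 18850 rad/s
X_C = 1/(ωC) = 3789 Ω
Z = 441.0 − j3789 Ω
|Z| = √(441.0² + 3789²) = 3815 Ω

3815 Ω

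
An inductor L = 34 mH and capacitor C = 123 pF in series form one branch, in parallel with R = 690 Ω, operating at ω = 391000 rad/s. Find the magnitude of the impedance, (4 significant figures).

X_L = ωL = 13290 Ω
X_C = 1/(ωC) = 20790 Ω
Branch 1: Z₁ = R = 690.0 Ω
Branch 2 (series LC): Z₂ = j(X_L − X_C) = −j7499 Ω
Parallel: Z = Z₁Z₂/(Z₁+Z₂), |Z| = 687.1 Ω, ∠Z = -5.257°

687.1 Ω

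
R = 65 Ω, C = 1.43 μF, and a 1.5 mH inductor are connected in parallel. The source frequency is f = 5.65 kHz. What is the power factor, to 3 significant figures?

0.433

ω = 2πf = 35500 rad/s
X_L = ωL = 53.2 Ω
X_C = 1/(ωC) = 19.7 Ω
Parallel: admittances add. Y = 1/R + 1/(jωL) + jωC
Y = (0.0154 + j0.0320) S
|Y| = 0.0355 S → |Z| = 1/|Y| = 28.2 Ω, ∠Z = −∠Y = -64.3°
cos φ = cos(-64.3°) = 0.433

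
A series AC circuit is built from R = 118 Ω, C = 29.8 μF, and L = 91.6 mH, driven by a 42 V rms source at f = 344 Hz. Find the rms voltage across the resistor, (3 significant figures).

ω = 2πf = 2161 rad/s
X_L = ωL = 198 Ω
X_C = 1/(ωC) = 15.5 Ω
Net reactance X = X_L − X_C = 182 Ω
Z = 118 + j182 Ω
|Z| = √(118² + 182²) = 217 Ω
I = V/|Z| = 193 mA
V_R = I·|Z_R| = 0.193 × 118 = 22.8 V

22.8 V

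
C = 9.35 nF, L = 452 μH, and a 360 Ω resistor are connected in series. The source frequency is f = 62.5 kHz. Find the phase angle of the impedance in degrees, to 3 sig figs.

-14.8°

ω = 2πf = 392700 rad/s
X_L = ωL = 177 Ω
X_C = 1/(ωC) = 272 Ω
Net reactance X = X_L − X_C = -94.9 Ω
Z = 360 − j94.9 Ω
|Z| = √(360² + 94.9²) = 372 Ω
∠Z = arctan(-94.9/360) = -14.8°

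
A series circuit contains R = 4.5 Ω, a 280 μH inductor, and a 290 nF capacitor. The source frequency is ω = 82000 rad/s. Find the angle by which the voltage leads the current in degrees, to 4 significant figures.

X_L = ωL = 22.96 Ω
X_C = 1/(ωC) = 42.05 Ω
Net reactance X = X_L − X_C = -19.09 Ω
Z = 4.500 − j19.09 Ω
|Z| = √(4.500² + 19.09²) = 19.62 Ω
∠Z = arctan(-19.09/4.500) = -76.74°

-76.74°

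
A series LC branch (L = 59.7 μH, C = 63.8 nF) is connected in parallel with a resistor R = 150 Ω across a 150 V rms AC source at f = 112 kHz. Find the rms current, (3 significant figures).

ω = 2πf = 703700 rad/s
X_L = ωL = 42.0 Ω
X_C = 1/(ωC) = 22.3 Ω
Branch 1: Z₁ = R = 150 Ω
Branch 2 (series LC): Z₂ = j(X_L − X_C) = j19.7 Ω
Parallel: Z = Z₁Z₂/(Z₁+Z₂), |Z| = 19.6 Ω, ∠Z = 82.5°
I = V/|Z| = 150/19.6 = 7.66 A

7.66 A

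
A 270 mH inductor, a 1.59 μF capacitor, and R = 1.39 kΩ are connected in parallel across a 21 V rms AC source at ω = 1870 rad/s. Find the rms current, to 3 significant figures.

X_L = ωL = 505 Ω
X_C = 1/(ωC) = 336 Ω
Parallel: admittances add. Y = 1/R + 1/(jωL) + jωC
Y = (0.000719 + j0.000993) S
|Y| = 0.00123 S → |Z| = 1/|Y| = 816 Ω, ∠Z = −∠Y = -54.1°
I = V/|Z| = 21/816 = 25.7 mA

25.7 mA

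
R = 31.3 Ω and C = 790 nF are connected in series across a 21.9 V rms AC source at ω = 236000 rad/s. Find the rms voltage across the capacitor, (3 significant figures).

X_C = 1/(ωC) = 5.36 Ω
Z = 31.3 − j5.36 Ω
|Z| = √(31.3² + 5.36²) = 31.8 Ω
I = V/|Z| = 690 mA
V_C = I·|Z_C| = 0.690 × 5.36 = 3.70 V

3.70 V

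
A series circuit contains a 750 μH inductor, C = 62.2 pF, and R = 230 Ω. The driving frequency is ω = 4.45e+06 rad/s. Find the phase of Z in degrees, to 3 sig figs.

-50.1°

X_L = ωL = 3340 Ω
X_C = 1/(ωC) = 3610 Ω
Net reactance X = X_L − X_C = -275 Ω
Z = 230 − j275 Ω
|Z| = √(230² + 275²) = 359 Ω
∠Z = arctan(-275/230) = -50.1°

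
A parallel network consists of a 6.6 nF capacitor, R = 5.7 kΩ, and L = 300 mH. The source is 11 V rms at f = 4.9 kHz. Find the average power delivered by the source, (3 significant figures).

ω = 2πf = 30790 rad/s
X_L = ωL = 9240 Ω
X_C = 1/(ωC) = 4920 Ω
Parallel: admittances add. Y = 1/R + 1/(jωL) + jωC
Y = (0.000175 + j9.49e-05) S
|Y| = 0.000199 S → |Z| = 1/|Y| = 5010 Ω, ∠Z = −∠Y = -28.4°
I = V/|Z| = 2.19 mA
P = VI cos φ = 11 × 0.00219 × cos(-28.4°) = 21.2 mW

21.2 mW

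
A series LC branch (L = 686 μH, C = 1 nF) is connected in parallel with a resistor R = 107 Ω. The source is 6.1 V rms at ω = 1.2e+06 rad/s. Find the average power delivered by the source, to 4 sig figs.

347.8 mW

X_L = ωL = 823.2 Ω
X_C = 1/(ωC) = 833.3 Ω
Branch 1: Z₁ = R = 107.0 Ω
Branch 2 (series LC): Z₂ = j(X_L − X_C) = −j10.13 Ω
Parallel: Z = Z₁Z₂/(Z₁+Z₂), |Z| = 10.09 Ω, ∠Z = -84.59°
I = V/|Z| = 604.7 mA
P = VI cos φ = 6.1 × 0.6047 × cos(-84.59°) = 347.8 mW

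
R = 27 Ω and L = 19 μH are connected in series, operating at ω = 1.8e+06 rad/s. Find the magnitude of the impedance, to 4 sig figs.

X_L = ωL = 34.20 Ω
Z = 27.00 + j34.20 Ω
|Z| = √(27.00² + 34.20²) = 43.57 Ω

43.57 Ω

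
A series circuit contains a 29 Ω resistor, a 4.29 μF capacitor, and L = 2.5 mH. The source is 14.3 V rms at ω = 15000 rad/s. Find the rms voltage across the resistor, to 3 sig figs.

X_L = ωL = 37.5 Ω
X_C = 1/(ωC) = 15.5 Ω
Net reactance X = X_L − X_C = 22.0 Ω
Z = 29.0 + j22.0 Ω
|Z| = √(29.0² + 22.0²) = 36.4 Ω
I = V/|Z| = 393 mA
V_R = I·|Z_R| = 0.393 × 29.0 = 11.4 V

11.4 V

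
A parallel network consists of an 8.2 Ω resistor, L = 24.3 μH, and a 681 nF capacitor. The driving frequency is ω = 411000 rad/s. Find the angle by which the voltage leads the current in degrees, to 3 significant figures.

-55.8°

X_L = ωL = 9.99 Ω
X_C = 1/(ωC) = 3.57 Ω
Parallel: admittances add. Y = 1/R + 1/(jωL) + jωC
Y = (0.122 + j0.180) S
|Y| = 0.217 S → |Z| = 1/|Y| = 4.60 Ω, ∠Z = −∠Y = -55.8°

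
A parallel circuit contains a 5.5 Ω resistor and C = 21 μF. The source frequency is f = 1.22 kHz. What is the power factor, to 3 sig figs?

ω = 2πf = 7665 rad/s
X_C = 1/(ωC) = 6.21 Ω
Parallel: admittances add. Y = 1/R + jωC
Y = (0.182 + j0.161) S
|Y| = 0.243 S → |Z| = 1/|Y| = 4.12 Ω, ∠Z = −∠Y = -41.5°
cos φ = cos(-41.5°) = 0.749

0.749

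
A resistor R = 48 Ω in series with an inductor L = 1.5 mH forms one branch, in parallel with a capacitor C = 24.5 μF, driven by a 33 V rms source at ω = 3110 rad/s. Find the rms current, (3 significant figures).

2.54 A

X_L = ωL = 4.67 Ω
X_C = 1/(ωC) = 13.1 Ω
Branch 1 (R+jX_L): Z₁ = 48.0 + j4.67 Ω, |Z₁| = 48.2 Ω
Branch 2 (−jX_C): Z₂ = −j13.1 Ω
Parallel: Z = Z₁Z₂/(Z₁+Z₂), |Z| = 13.0 Ω, ∠Z = -74.5°
I = V/|Z| = 33/13.0 = 2.54 A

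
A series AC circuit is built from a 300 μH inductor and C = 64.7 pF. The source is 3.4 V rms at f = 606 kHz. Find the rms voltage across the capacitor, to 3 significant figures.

ω = 2πf = 3.808e+06 rad/s
X_L = ωL = 1140 Ω
X_C = 1/(ωC) = 4060 Ω
Net reactance X = X_L − X_C = -2920 Ω
Z = − j2920 Ω
|Z| = √(0² + 2920²) = 2920 Ω
I = V/|Z| = 1.17 mA
V_C = I·|Z_C| = 0.00117 × 4060 = 4.73 V

4.73 V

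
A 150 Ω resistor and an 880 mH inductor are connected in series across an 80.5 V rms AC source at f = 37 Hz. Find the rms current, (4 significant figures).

317.3 mA

ω = 2πf = 232.5 rad/s
X_L = ωL = 204.6 Ω
Z = 150.0 + j204.6 Ω
|Z| = √(150.0² + 204.6²) = 253.7 Ω
I = V/|Z| = 80.5/253.7 = 317.3 mA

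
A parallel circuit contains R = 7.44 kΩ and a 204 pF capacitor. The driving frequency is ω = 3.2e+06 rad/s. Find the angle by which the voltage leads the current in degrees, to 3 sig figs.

-78.4°

X_C = 1/(ωC) = 1530 Ω
Parallel: admittances add. Y = 1/R + jωC
Y = (0.000134 + j0.000653) S
|Y| = 0.000666 S → |Z| = 1/|Y| = 1500 Ω, ∠Z = −∠Y = -78.4°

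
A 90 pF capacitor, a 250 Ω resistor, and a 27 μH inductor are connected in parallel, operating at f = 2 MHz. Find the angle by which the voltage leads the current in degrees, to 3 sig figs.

ω = 2πf = 1.257e+07 rad/s
X_L = ωL = 339 Ω
X_C = 1/(ωC) = 884 Ω
Parallel: admittances add. Y = 1/R + 1/(jωL) + jωC
Y = (0.00400 − j0.00182) S
|Y| = 0.00439 S → |Z| = 1/|Y| = 228 Ω, ∠Z = −∠Y = 24.4°

24.4°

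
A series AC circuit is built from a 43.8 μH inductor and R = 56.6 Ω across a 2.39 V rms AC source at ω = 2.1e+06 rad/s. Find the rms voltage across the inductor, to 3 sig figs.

2.04 V

X_L = ωL = 92.0 Ω
Z = 56.6 + j92.0 Ω
|Z| = √(56.6² + 92.0²) = 108 Ω
I = V/|Z| = 22.1 mA
V_L = I·|Z_L| = 0.0221 × 92.0 = 2.04 V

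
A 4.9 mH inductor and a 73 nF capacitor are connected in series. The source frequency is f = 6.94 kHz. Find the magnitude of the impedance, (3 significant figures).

ω = 2πf = 43610 rad/s
X_L = ωL = 214 Ω
X_C = 1/(ωC) = 314 Ω
Net reactance X = X_L − X_C = -100 Ω
Z = − j100 Ω
|Z| = √(0² + 100²) = 100 Ω

100 Ω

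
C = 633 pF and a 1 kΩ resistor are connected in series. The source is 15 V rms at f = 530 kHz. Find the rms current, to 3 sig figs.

13.6 mA

ω = 2πf = 3.33e+06 rad/s
X_C = 1/(ωC) = 474 Ω
Z = 1000 − j474 Ω
|Z| = √(1000² + 474²) = 1110 Ω
I = V/|Z| = 15/1110 = 13.6 mA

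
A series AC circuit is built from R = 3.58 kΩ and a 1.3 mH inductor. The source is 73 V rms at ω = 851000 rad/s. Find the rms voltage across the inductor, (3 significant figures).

21.6 V

X_L = ωL = 1110 Ω
Z = 3580 + j1110 Ω
|Z| = √(3580² + 1110²) = 3750 Ω
I = V/|Z| = 19.5 mA
V_L = I·|Z_L| = 0.0195 × 1110 = 21.6 V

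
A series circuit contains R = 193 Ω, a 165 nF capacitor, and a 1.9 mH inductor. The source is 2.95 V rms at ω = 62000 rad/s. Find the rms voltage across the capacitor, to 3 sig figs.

X_L = ωL = 118 Ω
X_C = 1/(ωC) = 97.8 Ω
Net reactance X = X_L − X_C = 20.0 Ω
Z = 193 + j20.0 Ω
|Z| = √(193² + 20.0²) = 194 Ω
I = V/|Z| = 15.2 mA
V_C = I·|Z_C| = 0.0152 × 97.8 = 1.49 V

1.49 V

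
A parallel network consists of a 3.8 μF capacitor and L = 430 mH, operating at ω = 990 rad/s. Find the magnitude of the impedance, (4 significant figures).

X_L = ωL = 425.7 Ω
X_C = 1/(ωC) = 265.8 Ω
Parallel: admittances add. Y = 1/(jωL) + jωC
Y = (0 + j0.001413) S
|Y| = 0.001413 S → |Z| = 1/|Y| = 707.8 Ω, ∠Z = −∠Y = -90.00°

707.8 Ω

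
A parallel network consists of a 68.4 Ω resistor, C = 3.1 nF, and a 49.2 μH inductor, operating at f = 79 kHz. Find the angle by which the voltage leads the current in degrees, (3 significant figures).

69.6°

ω = 2πf = 496400 rad/s
X_L = ωL = 24.4 Ω
X_C = 1/(ωC) = 650 Ω
Parallel: admittances add. Y = 1/R + 1/(jωL) + jωC
Y = (0.0146 − j0.0394) S
|Y| = 0.0420 S → |Z| = 1/|Y| = 23.8 Ω, ∠Z = −∠Y = 69.6°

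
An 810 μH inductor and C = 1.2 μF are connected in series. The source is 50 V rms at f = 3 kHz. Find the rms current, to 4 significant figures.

1.728 A

ω = 2πf = 18850 rad/s
X_L = ωL = 15.27 Ω
X_C = 1/(ωC) = 44.21 Ω
Net reactance X = X_L − X_C = -28.94 Ω
Z = − j28.94 Ω
|Z| = √(0² + 28.94²) = 28.94 Ω
I = V/|Z| = 50/28.94 = 1.728 A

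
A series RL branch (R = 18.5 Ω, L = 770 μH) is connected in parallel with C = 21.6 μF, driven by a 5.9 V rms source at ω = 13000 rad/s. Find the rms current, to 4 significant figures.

1.543 A

X_L = ωL = 10.01 Ω
X_C = 1/(ωC) = 3.561 Ω
Branch 1 (R+jX_L): Z₁ = 18.50 + j10.01 Ω, |Z₁| = 21.03 Ω
Branch 2 (−jX_C): Z₂ = −j3.561 Ω
Parallel: Z = Z₁Z₂/(Z₁+Z₂), |Z| = 3.824 Ω, ∠Z = -80.80°
I = V/|Z| = 5.9/3.824 = 1.543 A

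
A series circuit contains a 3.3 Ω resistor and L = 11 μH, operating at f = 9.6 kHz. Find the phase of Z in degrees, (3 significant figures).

ω = 2πf = 60320 rad/s
X_L = ωL = 0.664 Ω
Z = 3.30 + j0.664 Ω
|Z| = √(3.30² + 0.664²) = 3.37 Ω
∠Z = arctan(0.664/3.30) = 11.4°

11.4°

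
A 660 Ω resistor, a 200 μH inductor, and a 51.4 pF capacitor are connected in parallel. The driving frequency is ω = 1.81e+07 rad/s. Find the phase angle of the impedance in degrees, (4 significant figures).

X_L = ωL = 3620 Ω
X_C = 1/(ωC) = 1075 Ω
Parallel: admittances add. Y = 1/R + 1/(jωL) + jωC
Y = (0.001515 + j0.0006541) S
|Y| = 0.001650 S → |Z| = 1/|Y| = 605.9 Ω, ∠Z = −∠Y = -23.35°

-23.35°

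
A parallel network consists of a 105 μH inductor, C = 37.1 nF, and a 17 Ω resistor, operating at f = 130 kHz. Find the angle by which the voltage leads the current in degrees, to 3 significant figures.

ω = 2πf = 816800 rad/s
X_L = ωL = 85.8 Ω
X_C = 1/(ωC) = 33.0 Ω
Parallel: admittances add. Y = 1/R + 1/(jωL) + jωC
Y = (0.0588 + j0.0186) S
|Y| = 0.0617 S → |Z| = 1/|Y| = 16.2 Ω, ∠Z = −∠Y = -17.6°

-17.6°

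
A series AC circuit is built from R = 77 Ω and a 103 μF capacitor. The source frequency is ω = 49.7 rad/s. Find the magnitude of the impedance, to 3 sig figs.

210 Ω

X_C = 1/(ωC) = 195 Ω
Z = 77.0 − j195 Ω
|Z| = √(77.0² + 195²) = 210 Ω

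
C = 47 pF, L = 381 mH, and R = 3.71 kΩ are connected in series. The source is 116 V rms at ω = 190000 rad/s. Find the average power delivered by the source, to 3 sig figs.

31.6 mW

X_L = ωL = 72400 Ω
X_C = 1/(ωC) = 112000 Ω
Net reactance X = X_L − X_C = -39600 Ω
Z = 3710 − j39600 Ω
|Z| = √(3710² + 39600²) = 39800 Ω
∠Z = arctan(-39600/3710) = -84.6°
I = V/|Z| = 2.92 mA
P = VI cos φ = 116 × 0.00292 × cos(-84.6°) = 31.6 mW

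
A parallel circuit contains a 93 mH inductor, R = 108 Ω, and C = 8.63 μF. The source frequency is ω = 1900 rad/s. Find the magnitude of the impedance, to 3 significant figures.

X_L = ωL = 177 Ω
X_C = 1/(ωC) = 61.0 Ω
Parallel: admittances add. Y = 1/R + 1/(jωL) + jωC
Y = (0.00926 + j0.0107) S
|Y| = 0.0142 S → |Z| = 1/|Y| = 70.5 Ω, ∠Z = −∠Y = -49.2°

70.5 Ω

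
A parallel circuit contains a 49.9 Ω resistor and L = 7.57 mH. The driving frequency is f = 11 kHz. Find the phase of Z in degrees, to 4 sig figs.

ω = 2πf = 69120 rad/s
X_L = ωL = 523.2 Ω
Parallel: admittances add. Y = 1/R + 1/(jωL)
Y = (0.02004 − j0.001911) S
|Y| = 0.02013 S → |Z| = 1/|Y| = 49.67 Ω, ∠Z = −∠Y = 5.448°

5.448°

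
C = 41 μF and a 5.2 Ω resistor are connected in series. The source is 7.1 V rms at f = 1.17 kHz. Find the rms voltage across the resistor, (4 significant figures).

5.985 V

ω = 2πf = 7351 rad/s
X_C = 1/(ωC) = 3.318 Ω
Z = 5.200 − j3.318 Ω
|Z| = √(5.200² + 3.318²) = 6.168 Ω
I = V/|Z| = 1.151 A
V_R = I·|Z_R| = 1.151 × 5.200 = 5.985 V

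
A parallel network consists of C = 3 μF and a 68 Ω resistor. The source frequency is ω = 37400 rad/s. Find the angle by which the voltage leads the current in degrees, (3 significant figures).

X_C = 1/(ωC) = 8.91 Ω
Parallel: admittances add. Y = 1/R + jωC
Y = (0.0147 + j0.112) S
|Y| = 0.113 S → |Z| = 1/|Y| = 8.84 Ω, ∠Z = −∠Y = -82.5°

-82.5°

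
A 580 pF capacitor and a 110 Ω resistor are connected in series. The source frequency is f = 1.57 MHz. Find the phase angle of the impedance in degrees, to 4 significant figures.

-57.82°

ω = 2πf = 9.865e+06 rad/s
X_C = 1/(ωC) = 174.8 Ω
Z = 110.0 − j174.8 Ω
|Z| = √(110.0² + 174.8²) = 206.5 Ω
∠Z = arctan(-174.8/110.0) = -57.82°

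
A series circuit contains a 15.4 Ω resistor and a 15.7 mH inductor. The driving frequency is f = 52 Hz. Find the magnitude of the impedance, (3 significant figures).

ω = 2πf = 326.7 rad/s
X_L = ωL = 5.13 Ω
Z = 15.4 + j5.13 Ω
|Z| = √(15.4² + 5.13²) = 16.2 Ω

16.2 Ω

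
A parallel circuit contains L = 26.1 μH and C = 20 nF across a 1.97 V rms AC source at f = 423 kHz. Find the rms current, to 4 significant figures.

ω = 2πf = 2.658e+06 rad/s
X_L = ωL = 69.37 Ω
X_C = 1/(ωC) = 18.81 Ω
Parallel: admittances add. Y = 1/(jωL) + jωC
Y = (0 + j0.03874) S
|Y| = 0.03874 S → |Z| = 1/|Y| = 25.81 Ω, ∠Z = −∠Y = -90.00°
I = V/|Z| = 1.97/25.81 = 76.32 mA

76.32 mA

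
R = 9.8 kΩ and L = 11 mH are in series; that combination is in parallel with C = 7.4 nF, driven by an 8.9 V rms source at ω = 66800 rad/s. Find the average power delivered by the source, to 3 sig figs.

X_L = ωL = 735 Ω
X_C = 1/(ωC) = 2020 Ω
Branch 1 (R+jX_L): Z₁ = 9800 + j735 Ω, |Z₁| = 9830 Ω
Branch 2 (−jX_C): Z₂ = −j2020 Ω
Parallel: Z = Z₁Z₂/(Z₁+Z₂), |Z| = 2010 Ω, ∠Z = -78.2°
I = V/|Z| = 4.42 mA
P = VI cos φ = 8.9 × 0.00442 × cos(-78.2°) = 8.04 mW

8.04 mW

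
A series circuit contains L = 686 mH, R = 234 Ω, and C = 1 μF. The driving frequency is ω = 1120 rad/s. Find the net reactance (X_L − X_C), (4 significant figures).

-124.5 Ω

X_L = ωL = 768.3 Ω
X_C = 1/(ωC) = 892.9 Ω
X = 768.3 − 892.9 = -124.5 Ω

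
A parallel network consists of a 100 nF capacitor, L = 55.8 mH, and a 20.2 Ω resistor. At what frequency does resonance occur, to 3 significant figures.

ω₀ = 1/√(LC) = 1/√(0.0558 × 1e-07) = 13390 rad/s
f₀ = ω₀/(2π) = 2.13 kHz

2.13 kHz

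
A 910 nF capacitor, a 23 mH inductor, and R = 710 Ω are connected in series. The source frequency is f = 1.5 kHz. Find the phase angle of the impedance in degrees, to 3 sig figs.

ω = 2πf = 9425 rad/s
X_L = ωL = 217 Ω
X_C = 1/(ωC) = 117 Ω
Net reactance X = X_L − X_C = 100 Ω
Z = 710 + j100 Ω
|Z| = √(710² + 100²) = 717 Ω
∠Z = arctan(100/710) = 8.03°

8.03°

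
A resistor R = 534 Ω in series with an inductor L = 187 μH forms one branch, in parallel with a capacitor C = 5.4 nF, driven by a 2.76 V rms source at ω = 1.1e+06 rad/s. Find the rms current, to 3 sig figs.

15.3 mA

X_L = ωL = 206 Ω
X_C = 1/(ωC) = 168 Ω
Branch 1 (R+jX_L): Z₁ = 534 + j206 Ω, |Z₁| = 572 Ω
Branch 2 (−jX_C): Z₂ = −j168 Ω
Parallel: Z = Z₁Z₂/(Z₁+Z₂), |Z| = 180 Ω, ∠Z = -72.9°
I = V/|Z| = 2.76/180 = 15.3 mA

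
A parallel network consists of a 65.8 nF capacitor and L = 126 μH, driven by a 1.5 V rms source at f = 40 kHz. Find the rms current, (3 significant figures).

22.6 mA

ω = 2πf = 251300 rad/s
X_L = ωL = 31.7 Ω
X_C = 1/(ωC) = 60.5 Ω
Parallel: admittances add. Y = 1/(jωL) + jωC
Y = (0 − j0.0150) S
|Y| = 0.0150 S → |Z| = 1/|Y| = 66.5 Ω, ∠Z = −∠Y = 90.0°
I = V/|Z| = 1.5/66.5 = 22.6 mA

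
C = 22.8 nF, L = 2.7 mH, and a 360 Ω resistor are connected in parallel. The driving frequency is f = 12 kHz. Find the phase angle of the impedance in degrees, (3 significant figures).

ω = 2πf = 75400 rad/s
X_L = ωL = 204 Ω
X_C = 1/(ωC) = 582 Ω
Parallel: admittances add. Y = 1/R + 1/(jωL) + jωC
Y = (0.00278 − j0.00319) S
|Y| = 0.00423 S → |Z| = 1/|Y| = 236 Ω, ∠Z = −∠Y = 49.0°

49.0°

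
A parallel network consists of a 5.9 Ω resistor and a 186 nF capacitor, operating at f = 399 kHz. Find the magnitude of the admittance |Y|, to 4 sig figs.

496.1 mS

ω = 2πf = 2.507e+06 rad/s
X_C = 1/(ωC) = 2.145 Ω
Parallel: admittances add. Y = 1/R + jωC
Y = (0.1695 + j0.4663) S
|Y| = 0.4961 S → |Z| = 1/|Y| = 2.016 Ω, ∠Z = −∠Y = -70.02°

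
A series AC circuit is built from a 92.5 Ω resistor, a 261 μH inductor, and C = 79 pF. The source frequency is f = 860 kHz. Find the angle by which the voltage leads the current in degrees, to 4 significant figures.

ω = 2πf = 5.404e+06 rad/s
X_L = ωL = 1410 Ω
X_C = 1/(ωC) = 2343 Ω
Net reactance X = X_L − X_C = -932.3 Ω
Z = 92.50 − j932.3 Ω
|Z| = √(92.50² + 932.3²) = 936.8 Ω
∠Z = arctan(-932.3/92.50) = -84.33°

-84.33°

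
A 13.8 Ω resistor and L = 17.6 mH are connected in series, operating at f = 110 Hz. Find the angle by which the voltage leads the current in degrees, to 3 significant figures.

41.4°

ω = 2πf = 691.2 rad/s
X_L = ωL = 12.2 Ω
Z = 13.8 + j12.2 Ω
|Z| = √(13.8² + 12.2²) = 18.4 Ω
∠Z = arctan(12.2/13.8) = 41.4°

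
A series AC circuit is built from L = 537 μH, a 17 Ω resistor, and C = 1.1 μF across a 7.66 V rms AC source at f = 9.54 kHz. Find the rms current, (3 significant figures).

318 mA

ω = 2πf = 59940 rad/s
X_L = ωL = 32.2 Ω
X_C = 1/(ωC) = 15.2 Ω
Net reactance X = X_L − X_C = 17.0 Ω
Z = 17.0 + j17.0 Ω
|Z| = √(17.0² + 17.0²) = 24.1 Ω
I = V/|Z| = 7.66/24.1 = 318 mA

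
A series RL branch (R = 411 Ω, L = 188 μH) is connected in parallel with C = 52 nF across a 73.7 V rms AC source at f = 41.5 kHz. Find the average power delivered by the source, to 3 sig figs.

13.0 W

ω = 2πf = 260800 rad/s
X_L = ωL = 49.0 Ω
X_C = 1/(ωC) = 73.8 Ω
Branch 1 (R+jX_L): Z₁ = 411 + j49.0 Ω, |Z₁| = 414 Ω
Branch 2 (−jX_C): Z₂ = −j73.8 Ω
Parallel: Z = Z₁Z₂/(Z₁+Z₂), |Z| = 74.1 Ω, ∠Z = -79.8°
I = V/|Z| = 994 mA
P = VI cos φ = 73.7 × 0.994 × cos(-79.8°) = 13.0 W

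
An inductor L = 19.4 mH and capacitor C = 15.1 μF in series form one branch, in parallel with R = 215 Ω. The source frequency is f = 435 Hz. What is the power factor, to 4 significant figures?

0.1327

ω = 2πf = 2733 rad/s
X_L = ωL = 53.02 Ω
X_C = 1/(ωC) = 24.23 Ω
Branch 1: Z₁ = R = 215.0 Ω
Branch 2 (series LC): Z₂ = j(X_L − X_C) = j28.79 Ω
Parallel: Z = Z₁Z₂/(Z₁+Z₂), |Z| = 28.54 Ω, ∠Z = 82.37°
cos φ = cos(82.37°) = 0.1327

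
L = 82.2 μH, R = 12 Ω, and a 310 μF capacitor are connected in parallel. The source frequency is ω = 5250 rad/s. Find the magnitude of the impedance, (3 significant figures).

X_L = ωL = 0.432 Ω
X_C = 1/(ωC) = 0.614 Ω
Parallel: admittances add. Y = 1/R + 1/(jωL) + jωC
Y = (0.0833 − j0.690) S
|Y| = 0.695 S → |Z| = 1/|Y| = 1.44 Ω, ∠Z = −∠Y = 83.1°

1.44 Ω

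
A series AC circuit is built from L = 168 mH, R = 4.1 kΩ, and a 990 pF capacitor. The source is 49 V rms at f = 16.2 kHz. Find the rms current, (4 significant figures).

ω = 2πf = 101800 rad/s
X_L = ωL = 17100 Ω
X_C = 1/(ωC) = 9924 Ω
Net reactance X = X_L − X_C = 7177 Ω
Z = 4100 + j7177 Ω
|Z| = √(4100² + 7177²) = 8265 Ω
I = V/|Z| = 49/8265 = 5.928 mA

5.928 mA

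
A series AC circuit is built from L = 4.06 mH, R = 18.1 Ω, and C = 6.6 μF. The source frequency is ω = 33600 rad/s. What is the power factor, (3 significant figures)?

X_L = ωL = 136 Ω
X_C = 1/(ωC) = 4.51 Ω
Net reactance X = X_L − X_C = 132 Ω
Z = 18.1 + j132 Ω
|Z| = √(18.1² + 132²) = 133 Ω
∠Z = arctan(132/18.1) = 82.2°
cos φ = cos(82.2°) = 0.136

0.136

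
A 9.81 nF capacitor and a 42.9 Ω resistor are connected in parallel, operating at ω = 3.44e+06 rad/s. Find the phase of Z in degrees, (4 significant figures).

-55.37°

X_C = 1/(ωC) = 29.63 Ω
Parallel: admittances add. Y = 1/R + jωC
Y = (0.02331 + j0.03375) S
|Y| = 0.04101 S → |Z| = 1/|Y| = 24.38 Ω, ∠Z = −∠Y = -55.37°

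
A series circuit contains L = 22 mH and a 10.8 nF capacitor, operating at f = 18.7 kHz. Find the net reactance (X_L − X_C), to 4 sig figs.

ω = 2πf = 117500 rad/s
X_L = ωL = 2585 Ω
X_C = 1/(ωC) = 788.1 Ω
X = 2585 − 788.1 = 1797 Ω

1797 Ω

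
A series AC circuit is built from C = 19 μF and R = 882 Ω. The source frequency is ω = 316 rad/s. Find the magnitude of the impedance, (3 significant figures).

898 Ω

X_C = 1/(ωC) = 167 Ω
Z = 882 − j167 Ω
|Z| = √(882² + 167²) = 898 Ω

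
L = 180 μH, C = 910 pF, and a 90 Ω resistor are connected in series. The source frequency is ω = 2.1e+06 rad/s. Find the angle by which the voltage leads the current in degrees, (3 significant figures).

-58.2°

X_L = ωL = 378 Ω
X_C = 1/(ωC) = 523 Ω
Net reactance X = X_L − X_C = -145 Ω
Z = 90.0 − j145 Ω
|Z| = √(90.0² + 145²) = 171 Ω
∠Z = arctan(-145/90.0) = -58.2°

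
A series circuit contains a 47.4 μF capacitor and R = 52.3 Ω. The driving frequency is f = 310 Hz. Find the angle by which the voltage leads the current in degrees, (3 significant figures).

-11.7°

ω = 2πf = 1948 rad/s
X_C = 1/(ωC) = 10.8 Ω
Z = 52.3 − j10.8 Ω
|Z| = √(52.3² + 10.8²) = 53.4 Ω
∠Z = arctan(-10.8/52.3) = -11.7°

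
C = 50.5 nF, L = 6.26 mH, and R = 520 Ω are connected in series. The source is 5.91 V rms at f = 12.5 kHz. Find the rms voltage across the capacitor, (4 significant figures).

2.603 V

ω = 2πf = 78540 rad/s
X_L = ωL = 491.7 Ω
X_C = 1/(ωC) = 252.1 Ω
Net reactance X = X_L − X_C = 239.5 Ω
Z = 520.0 + j239.5 Ω
|Z| = √(520.0² + 239.5²) = 572.5 Ω
I = V/|Z| = 10.32 mA
V_C = I·|Z_C| = 0.01032 × 252.1 = 2.603 V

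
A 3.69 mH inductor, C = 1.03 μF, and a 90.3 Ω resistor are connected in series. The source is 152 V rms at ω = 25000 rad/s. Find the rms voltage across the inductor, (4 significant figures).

X_L = ωL = 92.25 Ω
X_C = 1/(ωC) = 38.83 Ω
Net reactance X = X_L − X_C = 53.42 Ω
Z = 90.30 + j53.42 Ω
|Z| = √(90.30² + 53.42²) = 104.9 Ω
I = V/|Z| = 1.449 A
V_L = I·|Z_L| = 1.449 × 92.25 = 133.7 V

133.7 V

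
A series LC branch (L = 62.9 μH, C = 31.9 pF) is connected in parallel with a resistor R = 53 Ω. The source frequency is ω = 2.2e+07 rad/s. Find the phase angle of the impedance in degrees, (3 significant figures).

-52.2°

X_L = ωL = 1380 Ω
X_C = 1/(ωC) = 1420 Ω
Branch 1: Z₁ = R = 53.0 Ω
Branch 2 (series LC): Z₂ = j(X_L − X_C) = −j41.1 Ω
Parallel: Z = Z₁Z₂/(Z₁+Z₂), |Z| = 32.5 Ω, ∠Z = -52.2°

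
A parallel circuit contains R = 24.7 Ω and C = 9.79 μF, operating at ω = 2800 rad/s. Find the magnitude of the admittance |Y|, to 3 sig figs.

48.9 mS

X_C = 1/(ωC) = 36.5 Ω
Parallel: admittances add. Y = 1/R + jωC
Y = (0.0405 + j0.0274) S
|Y| = 0.0489 S → |Z| = 1/|Y| = 20.5 Ω, ∠Z = −∠Y = -34.1°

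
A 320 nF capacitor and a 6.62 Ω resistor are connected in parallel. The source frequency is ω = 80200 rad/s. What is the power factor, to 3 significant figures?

0.986

X_C = 1/(ωC) = 39.0 Ω
Parallel: admittances add. Y = 1/R + jωC
Y = (0.151 + j0.0257) S
|Y| = 0.153 S → |Z| = 1/|Y| = 6.53 Ω, ∠Z = −∠Y = -9.64°
cos φ = cos(-9.64°) = 0.986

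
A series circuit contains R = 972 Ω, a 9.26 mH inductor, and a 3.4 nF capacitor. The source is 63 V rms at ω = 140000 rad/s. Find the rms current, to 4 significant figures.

X_L = ωL = 1296 Ω
X_C = 1/(ωC) = 2101 Ω
Net reactance X = X_L − X_C = -804.4 Ω
Z = 972.0 − j804.4 Ω
|Z| = √(972.0² + 804.4²) = 1262 Ω
I = V/|Z| = 63/1262 = 49.93 mA

49.93 mA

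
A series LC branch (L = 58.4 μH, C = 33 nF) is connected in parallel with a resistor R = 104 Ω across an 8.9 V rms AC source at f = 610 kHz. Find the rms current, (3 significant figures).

ω = 2πf = 3.833e+06 rad/s
X_L = ωL = 224 Ω
X_C = 1/(ωC) = 7.91 Ω
Branch 1: Z₁ = R = 104 Ω
Branch 2 (series LC): Z₂ = j(X_L − X_C) = j216 Ω
Parallel: Z = Z₁Z₂/(Z₁+Z₂), |Z| = 93.7 Ω, ∠Z = 25.7°
I = V/|Z| = 8.9/93.7 = 95.0 mA

95.0 mA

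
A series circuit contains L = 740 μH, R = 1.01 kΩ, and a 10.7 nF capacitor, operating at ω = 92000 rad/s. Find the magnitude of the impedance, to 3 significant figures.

X_L = ωL = 68.1 Ω
X_C = 1/(ωC) = 1020 Ω
Net reactance X = X_L − X_C = -948 Ω
Z = 1010 − j948 Ω
|Z| = √(1010² + 948²) = 1390 Ω

1390 Ω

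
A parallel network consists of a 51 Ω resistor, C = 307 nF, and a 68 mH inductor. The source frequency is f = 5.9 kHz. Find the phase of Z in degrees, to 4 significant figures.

ω = 2πf = 37070 rad/s
X_L = ωL = 2521 Ω
X_C = 1/(ωC) = 87.87 Ω
Parallel: admittances add. Y = 1/R + 1/(jωL) + jωC
Y = (0.01961 + j0.01098) S
|Y| = 0.02247 S → |Z| = 1/|Y| = 44.49 Ω, ∠Z = −∠Y = -29.26°

-29.26°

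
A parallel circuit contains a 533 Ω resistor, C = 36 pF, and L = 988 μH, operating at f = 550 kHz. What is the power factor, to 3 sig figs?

0.996

ω = 2πf = 3.456e+06 rad/s
X_L = ωL = 3410 Ω
X_C = 1/(ωC) = 8040 Ω
Parallel: admittances add. Y = 1/R + 1/(jωL) + jωC
Y = (0.00188 − j0.000168) S
|Y| = 0.00188 S → |Z| = 1/|Y| = 531 Ω, ∠Z = −∠Y = 5.13°
cos φ = cos(5.13°) = 0.996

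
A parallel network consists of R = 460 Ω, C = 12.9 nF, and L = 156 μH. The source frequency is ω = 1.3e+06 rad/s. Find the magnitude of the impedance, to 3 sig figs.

X_L = ωL = 203 Ω
X_C = 1/(ωC) = 59.6 Ω
Parallel: admittances add. Y = 1/R + 1/(jωL) + jωC
Y = (0.00217 + j0.0118) S
|Y| = 0.0120 S → |Z| = 1/|Y| = 83.1 Ω, ∠Z = −∠Y = -79.6°

83.1 Ω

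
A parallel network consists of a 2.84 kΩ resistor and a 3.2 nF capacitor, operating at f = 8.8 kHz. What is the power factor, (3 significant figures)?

0.894

ω = 2πf = 55290 rad/s
X_C = 1/(ωC) = 5650 Ω
Parallel: admittances add. Y = 1/R + jωC
Y = (0.000352 + j0.000177) S
|Y| = 0.000394 S → |Z| = 1/|Y| = 2540 Ω, ∠Z = −∠Y = -26.7°
cos φ = cos(-26.7°) = 0.894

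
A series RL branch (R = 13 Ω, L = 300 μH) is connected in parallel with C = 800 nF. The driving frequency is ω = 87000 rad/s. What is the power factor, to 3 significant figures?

0.366

X_L = ωL = 26.1 Ω
X_C = 1/(ωC) = 14.4 Ω
Branch 1 (R+jX_L): Z₁ = 13.0 + j26.1 Ω, |Z₁| = 29.2 Ω
Branch 2 (−jX_C): Z₂ = −j14.4 Ω
Parallel: Z = Z₁Z₂/(Z₁+Z₂), |Z| = 23.9 Ω, ∠Z = -68.5°
cos φ = cos(-68.5°) = 0.366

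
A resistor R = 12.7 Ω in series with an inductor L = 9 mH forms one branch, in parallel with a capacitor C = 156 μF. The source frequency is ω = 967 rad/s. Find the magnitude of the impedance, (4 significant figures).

X_L = ωL = 8.703 Ω
X_C = 1/(ωC) = 6.629 Ω
Branch 1 (R+jX_L): Z₁ = 12.70 + j8.703 Ω, |Z₁| = 15.40 Ω
Branch 2 (−jX_C): Z₂ = −j6.629 Ω
Parallel: Z = Z₁Z₂/(Z₁+Z₂), |Z| = 7.931 Ω, ∠Z = -64.85°

7.931 Ω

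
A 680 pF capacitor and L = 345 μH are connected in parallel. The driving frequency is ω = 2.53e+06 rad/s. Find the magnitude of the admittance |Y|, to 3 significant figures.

575 μS

X_L = ωL = 873 Ω
X_C = 1/(ωC) = 581 Ω
Parallel: admittances add. Y = 1/(jωL) + jωC
Y = (0 + j0.000575) S
|Y| = 0.000575 S → |Z| = 1/|Y| = 1740 Ω, ∠Z = −∠Y = -90.0°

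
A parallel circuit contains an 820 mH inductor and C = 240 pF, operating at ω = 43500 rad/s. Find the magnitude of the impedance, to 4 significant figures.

56840 Ω

X_L = ωL = 35670 Ω
X_C = 1/(ωC) = 95790 Ω
Parallel: admittances add. Y = 1/(jωL) + jωC
Y = (0 − j1.759e-05) S
|Y| = 1.759e-05 S → |Z| = 1/|Y| = 56840 Ω, ∠Z = −∠Y = 90.00°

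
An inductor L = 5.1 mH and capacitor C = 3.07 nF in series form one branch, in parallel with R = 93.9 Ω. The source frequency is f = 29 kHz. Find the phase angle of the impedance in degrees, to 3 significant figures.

ω = 2πf = 182200 rad/s
X_L = ωL = 929 Ω
X_C = 1/(ωC) = 1790 Ω
Branch 1: Z₁ = R = 93.9 Ω
Branch 2 (series LC): Z₂ = j(X_L − X_C) = −j858 Ω
Parallel: Z = Z₁Z₂/(Z₁+Z₂), |Z| = 93.3 Ω, ∠Z = -6.24°

-6.24°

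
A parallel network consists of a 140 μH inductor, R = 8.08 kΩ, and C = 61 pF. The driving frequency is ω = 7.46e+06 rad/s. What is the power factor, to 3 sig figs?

0.239

X_L = ωL = 1040 Ω
X_C = 1/(ωC) = 2200 Ω
Parallel: admittances add. Y = 1/R + 1/(jωL) + jωC
Y = (0.000124 − j0.000502) S
|Y| = 0.000517 S → |Z| = 1/|Y| = 1930 Ω, ∠Z = −∠Y = 76.2°
cos φ = cos(76.2°) = 0.239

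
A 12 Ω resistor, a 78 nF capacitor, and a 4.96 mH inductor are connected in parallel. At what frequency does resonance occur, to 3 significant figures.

ω₀ = 1/√(LC) = 1/√(0.00496 × 7.8e-08) = 50840 rad/s
f₀ = ω₀/(2π) = 8.09 kHz

8.09 kHz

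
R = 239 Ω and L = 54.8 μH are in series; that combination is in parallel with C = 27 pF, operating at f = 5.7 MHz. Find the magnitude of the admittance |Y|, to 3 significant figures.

469 μS

ω = 2πf = 3.581e+07 rad/s
X_L = ωL = 1960 Ω
X_C = 1/(ωC) = 1030 Ω
Branch 1 (R+jX_L): Z₁ = 239 + j1960 Ω, |Z₁| = 1980 Ω
Branch 2 (−jX_C): Z₂ = −j1030 Ω
Parallel: Z = Z₁Z₂/(Z₁+Z₂), |Z| = 2130 Ω, ∠Z = -82.5°
|Y| = 1/|Z| = 469 μS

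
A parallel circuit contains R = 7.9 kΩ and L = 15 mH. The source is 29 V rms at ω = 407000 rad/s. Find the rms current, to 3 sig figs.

6.00 mA

X_L = ωL = 6100 Ω
Parallel: admittances add. Y = 1/R + 1/(jωL)
Y = (0.000127 − j0.000164) S
|Y| = 0.000207 S → |Z| = 1/|Y| = 4830 Ω, ∠Z = −∠Y = 52.3°
I = V/|Z| = 29/4830 = 6.00 mA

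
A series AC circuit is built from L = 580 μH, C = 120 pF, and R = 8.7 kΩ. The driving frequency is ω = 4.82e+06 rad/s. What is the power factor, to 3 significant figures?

X_L = ωL = 2800 Ω
X_C = 1/(ωC) = 1730 Ω
Net reactance X = X_L − X_C = 1070 Ω
Z = 8700 + j1070 Ω
|Z| = √(8700² + 1070²) = 8770 Ω
∠Z = arctan(1070/8700) = 6.99°
cos φ = cos(6.99°) = 0.993

0.993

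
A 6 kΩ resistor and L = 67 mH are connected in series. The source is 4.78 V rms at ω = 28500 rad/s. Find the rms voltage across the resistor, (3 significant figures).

X_L = ωL = 1910 Ω
Z = 6000 + j1910 Ω
|Z| = √(6000² + 1910²) = 6300 Ω
I = V/|Z| = 759 μA
V_R = I·|Z_R| = 0.000759 × 6000 = 4.55 V

4.55 V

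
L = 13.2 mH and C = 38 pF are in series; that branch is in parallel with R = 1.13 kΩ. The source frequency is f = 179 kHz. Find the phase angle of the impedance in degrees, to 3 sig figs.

ω = 2πf = 1.125e+06 rad/s
X_L = ωL = 14800 Ω
X_C = 1/(ωC) = 23400 Ω
Branch 1: Z₁ = R = 1130 Ω
Branch 2 (series LC): Z₂ = j(X_L − X_C) = −j8550 Ω
Parallel: Z = Z₁Z₂/(Z₁+Z₂), |Z| = 1120 Ω, ∠Z = -7.53°

-7.53°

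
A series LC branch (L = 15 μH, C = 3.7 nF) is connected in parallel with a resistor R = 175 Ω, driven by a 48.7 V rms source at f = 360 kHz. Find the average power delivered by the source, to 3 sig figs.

13.6 W

ω = 2πf = 2.262e+06 rad/s
X_L = ωL = 33.9 Ω
X_C = 1/(ωC) = 119 Ω
Branch 1: Z₁ = R = 175 Ω
Branch 2 (series LC): Z₂ = j(X_L − X_C) = −j85.6 Ω
Parallel: Z = Z₁Z₂/(Z₁+Z₂), |Z| = 76.9 Ω, ∠Z = -63.9°
I = V/|Z| = 634 mA
P = VI cos φ = 48.7 × 0.634 × cos(-63.9°) = 13.6 W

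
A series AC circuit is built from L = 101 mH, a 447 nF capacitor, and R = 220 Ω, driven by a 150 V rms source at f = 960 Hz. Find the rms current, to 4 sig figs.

462.5 mA

ω = 2πf = 6032 rad/s
X_L = ωL = 609.2 Ω
X_C = 1/(ωC) = 370.9 Ω
Net reactance X = X_L − X_C = 238.3 Ω
Z = 220.0 + j238.3 Ω
|Z| = √(220.0² + 238.3²) = 324.3 Ω
I = V/|Z| = 150/324.3 = 462.5 mA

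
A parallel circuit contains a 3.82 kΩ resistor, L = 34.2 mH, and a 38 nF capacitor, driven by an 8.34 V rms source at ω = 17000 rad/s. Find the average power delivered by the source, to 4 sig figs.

18.21 mW

X_L = ωL = 581.4 Ω
X_C = 1/(ωC) = 1548 Ω
Parallel: admittances add. Y = 1/R + 1/(jωL) + jωC
Y = (0.0002618 − j0.001074) S
|Y| = 0.001105 S → |Z| = 1/|Y| = 904.6 Ω, ∠Z = −∠Y = 76.30°
I = V/|Z| = 9.219 mA
P = VI cos φ = 8.34 × 0.009219 × cos(76.30°) = 18.21 mW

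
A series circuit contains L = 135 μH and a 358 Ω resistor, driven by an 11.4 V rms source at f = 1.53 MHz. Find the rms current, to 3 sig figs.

8.47 mA

ω = 2πf = 9.613e+06 rad/s
X_L = ωL = 1300 Ω
Z = 358 + j1300 Ω
|Z| = √(358² + 1300²) = 1350 Ω
I = V/|Z| = 11.4/1350 = 8.47 mA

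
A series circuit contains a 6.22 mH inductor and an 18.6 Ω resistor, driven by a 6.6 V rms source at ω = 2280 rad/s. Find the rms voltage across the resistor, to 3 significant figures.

X_L = ωL = 14.2 Ω
Z = 18.6 + j14.2 Ω
|Z| = √(18.6² + 14.2²) = 23.4 Ω
I = V/|Z| = 282 mA
V_R = I·|Z_R| = 0.282 × 18.6 = 5.25 V

5.25 V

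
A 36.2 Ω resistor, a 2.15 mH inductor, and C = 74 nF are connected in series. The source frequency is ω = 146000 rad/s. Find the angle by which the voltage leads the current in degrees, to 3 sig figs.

80.7°

X_L = ωL = 314 Ω
X_C = 1/(ωC) = 92.6 Ω
Net reactance X = X_L − X_C = 221 Ω
Z = 36.2 + j221 Ω
|Z| = √(36.2² + 221²) = 224 Ω
∠Z = arctan(221/36.2) = 80.7°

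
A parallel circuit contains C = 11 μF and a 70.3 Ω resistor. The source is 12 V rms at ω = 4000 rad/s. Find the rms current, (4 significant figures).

554.9 mA

X_C = 1/(ωC) = 22.73 Ω
Parallel: admittances add. Y = 1/R + jωC
Y = (0.01422 + j0.04400) S
|Y| = 0.04624 S → |Z| = 1/|Y| = 21.63 Ω, ∠Z = −∠Y = -72.08°
I = V/|Z| = 12/21.63 = 554.9 mA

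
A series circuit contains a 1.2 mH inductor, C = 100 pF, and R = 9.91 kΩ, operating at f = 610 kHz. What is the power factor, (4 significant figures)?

ω = 2πf = 3.833e+06 rad/s
X_L = ωL = 4599 Ω
X_C = 1/(ωC) = 2609 Ω
Net reactance X = X_L − X_C = 1990 Ω
Z = 9910 + j1990 Ω
|Z| = √(9910² + 1990²) = 10110 Ω
∠Z = arctan(1990/9910) = 11.36°
cos φ = cos(11.36°) = 0.9804

0.9804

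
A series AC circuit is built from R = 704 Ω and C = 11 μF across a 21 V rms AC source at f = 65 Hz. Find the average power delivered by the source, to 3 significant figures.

ω = 2πf = 408.4 rad/s
X_C = 1/(ωC) = 223 Ω
Z = 704 − j223 Ω
|Z| = √(704² + 223²) = 738 Ω
∠Z = arctan(-223/704) = -17.5°
I = V/|Z| = 28.4 mA
P = VI cos φ = 21 × 0.0284 × cos(-17.5°) = 569 mW

569 mW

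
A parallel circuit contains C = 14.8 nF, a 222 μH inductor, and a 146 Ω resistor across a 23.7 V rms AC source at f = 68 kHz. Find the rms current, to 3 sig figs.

ω = 2πf = 427300 rad/s
X_L = ωL = 94.9 Ω
X_C = 1/(ωC) = 158 Ω
Parallel: admittances add. Y = 1/R + 1/(jωL) + jωC
Y = (0.00685 − j0.00422) S
|Y| = 0.00804 S → |Z| = 1/|Y| = 124 Ω, ∠Z = −∠Y = 31.6°
I = V/|Z| = 23.7/124 = 191 mA

191 mA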